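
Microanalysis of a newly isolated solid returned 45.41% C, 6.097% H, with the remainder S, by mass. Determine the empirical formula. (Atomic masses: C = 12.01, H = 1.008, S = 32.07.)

Assume 100 g: 45.41 g C, 6.097 g H, 48.493 g S.
Moles — C: 45.41 / 12.01 = 3.781 mol; H: 6.097 / 1.008 = 6.049 mol; S: 48.493 / 32.07 = 1.512 mol
Smallest is S at 1.512 mol; normalising gives C 2.501, H 4.000, S 1.000
Scaling by 2: C 5.00, H 8.00, S 2.00 → C5H8S2

C5H8S2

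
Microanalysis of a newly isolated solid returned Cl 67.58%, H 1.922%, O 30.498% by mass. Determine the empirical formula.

ClHO

Assume 100 g: 67.58 g Cl, 1.922 g H, 30.498 g O.
n(Cl) = 67.58/35.45 = 1.906, n(H) = 1.922/1.008 = 1.907, n(O) = 30.498/16.00 = 1.906
Smallest is O at 1.906 mol; normalising gives Cl 1.000, H 1.000, O 1.000
≈ 1:1:1 → ClHO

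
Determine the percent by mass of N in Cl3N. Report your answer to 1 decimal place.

11.6%

Molar mass = 3(35.45) + 1(14.01) = 120.360 g/mol
Mass of N per mole = 1 × 14.01 = 14.010 g
% N = 14.010 / 120.360 × 100 = 11.6%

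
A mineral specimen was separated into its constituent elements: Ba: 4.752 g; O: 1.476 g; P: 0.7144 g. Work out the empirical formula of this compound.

Ba3O8P2

n(Ba) = 4.752/137.33 = 0.0346, n(O) = 1.476/16.00 = 0.09225, n(P) = 0.7144/30.97 = 0.02307
Divide by the smallest (0.02307 mol P): Ba 1.500, O 3.999, P 1.000
×2: Ba 3.00, O 8.00, P 2.00 → Ba3O8P2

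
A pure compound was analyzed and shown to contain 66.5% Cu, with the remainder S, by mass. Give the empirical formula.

CuS

Assume 100 g: 66.5 g Cu, 33.5 g S.
Cu: 66.5 g ÷ 63.55 g/mol = 1.046 mol
S: 33.5 g ÷ 32.07 g/mol = 1.045 mol
Ratios (÷ 1.045): Cu 1.002, S 1.000
≈ 1:1 → CuS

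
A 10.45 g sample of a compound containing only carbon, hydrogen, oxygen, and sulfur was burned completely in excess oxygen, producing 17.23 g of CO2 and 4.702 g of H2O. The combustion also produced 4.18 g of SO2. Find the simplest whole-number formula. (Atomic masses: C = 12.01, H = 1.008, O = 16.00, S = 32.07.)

C6H8O3S

mol C = 17.23 / 44.01 = 0.3915; mass C = 0.3915 × 12.01 = 4.702 g
mol H = 2 × (4.702 / 18.02) = 0.5219; mass H = 0.5219 × 1.008 = 0.5260 g
mol S = 4.18 / 64.07 = 0.06524; mass S = 2.092 g
mass O = 10.45 − (7.320) = 3.130 g → mol O = 0.1956
Ratios (÷ 0.06524): C 6.001, H 7.999, O 2.998, S 1.000
→ C6H8O3S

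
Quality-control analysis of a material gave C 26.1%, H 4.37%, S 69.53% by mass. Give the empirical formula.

CH2S

Assume 100 g: 26.1 g C, 4.37 g H, 69.53 g S.
n(C) = 26.1/12.01 = 2.173, n(H) = 4.37/1.008 = 4.335, n(S) = 69.53/32.07 = 2.168
Ratios (÷ 2.168): C 1.002, H 2.000, S 1.000
≈ 1:2:1 → CH2S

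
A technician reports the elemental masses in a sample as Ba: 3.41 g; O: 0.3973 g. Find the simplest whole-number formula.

BaO

Moles — Ba: 3.41 / 137.33 = 0.02483 mol; O: 0.3973 / 16.00 = 0.02483 mol
Divide by the smallest (0.02483 mol Ba): Ba 1.000, O 1.000
→ BaO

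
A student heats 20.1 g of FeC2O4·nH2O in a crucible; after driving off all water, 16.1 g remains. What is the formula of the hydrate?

FeC2O4·2H2O

Mass of water lost = 20.1 − 16.1 = 4 g → 4 / 18.02 = 0.222 mol H2O
Molar mass of FeC2O4 = 143.87 g/mol → mol FeC2O4 = 16.1 / 143.87 = 0.1119
n = 0.222 / 0.1119 = 1.98 ≈ 2 → FeC2O4·2H2O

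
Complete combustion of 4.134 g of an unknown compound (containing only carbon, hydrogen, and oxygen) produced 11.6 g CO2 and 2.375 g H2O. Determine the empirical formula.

C6H6O

mol C = 11.6 / 44.01 = 0.2636; mass C = 0.2636 × 12.01 = 3.166 g
mol H = 2 × (2.375 / 18.02) = 0.2636; mass H = 0.2636 × 1.008 = 0.2657 g
mass O = 4.134 − (3.431) = 0.7027 g → mol O = 0.04392
Divide by the smallest (0.04392 mol O): C 6.001, H 6.002, O 1.000
≈ 6:6:1 → C6H6O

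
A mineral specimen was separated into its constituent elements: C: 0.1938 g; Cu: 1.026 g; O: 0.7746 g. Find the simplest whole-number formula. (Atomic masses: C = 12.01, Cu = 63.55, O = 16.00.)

CCuO3

Moles — C: 0.1938 / 12.01 = 0.01614 mol; Cu: 1.026 / 63.55 = 0.01614 mol; O: 0.7746 / 16.00 = 0.04841 mol
Ratios (÷ 0.01614): C 1.000, Cu 1.001, O 3.000
Ratio ≈ 1:1:3, so the empirical formula is CCuO3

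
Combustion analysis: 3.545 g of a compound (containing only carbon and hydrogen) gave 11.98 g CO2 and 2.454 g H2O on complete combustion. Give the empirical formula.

CH

mol C = 11.98 / 44.01 = 0.2722; mass C = 0.2722 × 12.01 = 3.269 g
mol H = 2 × (2.454 / 18.02) = 0.2724; mass H = 0.2724 × 1.008 = 0.2745 g
Ratios (÷ 0.2722): C 1.000, H 1.001
→ CH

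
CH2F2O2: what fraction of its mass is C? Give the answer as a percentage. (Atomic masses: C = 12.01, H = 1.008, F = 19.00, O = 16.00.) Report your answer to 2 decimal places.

14.29%

Molar mass = 1(12.01) + 2(1.008) + 2(19.00) + 2(16.00) = 84.026 g/mol
Mass of C per mole = 1 × 12.01 = 12.010 g
% C = 12.010 / 84.026 × 100 = 14.29%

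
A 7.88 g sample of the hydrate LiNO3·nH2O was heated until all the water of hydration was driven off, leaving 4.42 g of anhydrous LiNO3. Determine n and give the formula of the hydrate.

LiNO3·3H2O

Mass of water lost = 7.88 − 4.42 = 3.46 g → 3.46 / 18.02 = 0.192 mol H2O
Molar mass of LiNO3 = 68.95 g/mol → mol LiNO3 = 4.42 / 68.95 = 0.0641
n = 0.192 / 0.0641 = 3.00 ≈ 3 → LiNO3·3H2O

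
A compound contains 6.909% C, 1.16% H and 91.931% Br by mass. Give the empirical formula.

Assume 100 g: 6.909 g C, 1.16 g H, 91.931 g Br.
n(C) = 6.909/12.01 = 0.5753, n(H) = 1.16/1.008 = 1.151, n(Br) = 91.931/79.90 = 1.151
Ratios (÷ 0.5753): C 1.000, H 2.000, Br 2.000
≈ 1:2:2 → CH2Br2

CH2Br2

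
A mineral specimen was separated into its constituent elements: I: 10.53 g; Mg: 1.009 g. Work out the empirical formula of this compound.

I: 10.53 g ÷ 126.90 g/mol = 0.08298 mol
Mg: 1.009 g ÷ 24.31 g/mol = 0.04151 mol
Ratios (÷ 0.04151): I 1.999, Mg 1.000
→ I2Mg

I2Mg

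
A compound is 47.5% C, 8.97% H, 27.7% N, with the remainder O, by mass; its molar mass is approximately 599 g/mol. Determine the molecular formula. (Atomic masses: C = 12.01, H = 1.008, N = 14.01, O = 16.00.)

Assume 100 g: 47.5 g C, 8.97 g H, 27.7 g N, 15.83 g O.
n(C) = 47.5/12.01 = 3.955, n(H) = 8.97/1.008 = 8.899, n(N) = 27.7/14.01 = 1.977, n(O) = 15.83/16.00 = 0.9894
Smallest is O at 0.9894 mol; normalising gives C 3.998, H 8.994, N 1.998, O 1.000
→ C4H9N2O
Empirical-formula mass = 101.13 g/mol
n = 599 / 101.13 = 5.92 ≈ 6
Molecular formula = (C4H9N2O)×6 = C24H54N12O6

C24H54N12O6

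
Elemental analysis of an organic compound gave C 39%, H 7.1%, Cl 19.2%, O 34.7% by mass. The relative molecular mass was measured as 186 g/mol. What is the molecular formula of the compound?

Assume 100 g: 39 g C, 7.1 g H, 19.2 g Cl, 34.7 g O.
n(C) = 39/12.01 = 3.247, n(H) = 7.1/1.008 = 7.044, n(Cl) = 19.2/35.45 = 0.5416, n(O) = 34.7/16.00 = 2.169
Ratios (÷ 0.5416): C 5.996, H 13.005, Cl 1.000, O 4.004
Ratio ≈ 6:13:1:4, so the empirical formula is C6H13ClO4
Empirical-formula mass = 184.61 g/mol
n = 186 / 184.61 = 1.01 ≈ 1
Molecular formula = empirical formula = C6H13ClO4

C6H13ClO4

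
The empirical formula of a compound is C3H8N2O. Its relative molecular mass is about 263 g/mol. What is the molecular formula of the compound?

Empirical-formula mass = 88.11 g/mol
n = 263 / 88.11 = 2.98 ≈ 3
Molecular formula = (C3H8N2O)3 = C9H24N6O3

C9H24N6O3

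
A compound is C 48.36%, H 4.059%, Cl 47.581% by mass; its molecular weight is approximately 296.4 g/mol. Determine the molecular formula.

C12H12Cl4

Assume 100 g: 48.36 g C, 4.059 g H, 47.581 g Cl.
Moles — C: 48.36 / 12.01 = 4.027 mol; H: 4.059 / 1.008 = 4.027 mol; Cl: 47.581 / 35.45 = 1.342 mol
Smallest is Cl at 1.342 mol; normalising gives C 3.000, H 3.000, Cl 1.000
→ C3H3Cl
Empirical-formula mass = 74.50 g/mol
n = 296.4 / 74.50 = 3.98 ≈ 4
Molecular formula = (C3H3Cl)×4 = C12H12Cl4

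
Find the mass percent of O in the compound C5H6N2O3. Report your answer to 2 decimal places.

Molar mass = 5(12.01) + 6(1.008) + 2(14.01) + 3(16.00) = 142.118 g/mol
Mass of O per mole = 3 × 16.00 = 48.000 g
% O = 48.000 / 142.118 × 100 = 33.77%

33.77%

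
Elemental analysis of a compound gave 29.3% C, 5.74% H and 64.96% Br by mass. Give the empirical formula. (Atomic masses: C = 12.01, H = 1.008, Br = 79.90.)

C3H7Br

Assume 100 g: 29.3 g C, 5.74 g H, 64.96 g Br.
Moles — C: 29.3 / 12.01 = 2.44 mol; H: 5.74 / 1.008 = 5.694 mol; Br: 64.96 / 79.90 = 0.813 mol
Ratios (÷ 0.813): C 3.001, H 7.004, Br 1.000
Ratio ≈ 3:7:1, so the empirical formula is C3H7Br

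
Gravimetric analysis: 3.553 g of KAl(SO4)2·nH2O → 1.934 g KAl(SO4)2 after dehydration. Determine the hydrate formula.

KAl(SO4)2·12H2O

Mass of water lost = 3.553 − 1.934 = 1.619 g → 1.619 / 18.02 = 0.08984 mol H2O
Molar mass of KAl(SO4)2 = 258.22 g/mol → mol KAl(SO4)2 = 1.934 / 258.22 = 0.00749
n = 0.08984 / 0.00749 = 12.00 ≈ 12 → KAl(SO4)2·12H2O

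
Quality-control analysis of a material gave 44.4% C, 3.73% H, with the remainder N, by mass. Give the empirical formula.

CHN

Assume 100 g: 44.4 g C, 3.73 g H, 51.87 g N.
Moles — C: 44.4 / 12.01 = 3.697 mol; H: 3.73 / 1.008 = 3.7 mol; N: 51.87 / 14.01 = 3.702 mol
Divide by the smallest (3.697 mol C): C 1.000, H 1.001, N 1.001
Ratio ≈ 1:1:1, so the empirical formula is CHN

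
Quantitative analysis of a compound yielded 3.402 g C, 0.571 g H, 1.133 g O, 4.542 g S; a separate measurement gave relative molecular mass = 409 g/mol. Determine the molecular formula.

C12H24O3S6

C: 3.402 g ÷ 12.01 g/mol = 0.2833 mol
H: 0.571 g ÷ 1.008 g/mol = 0.5665 mol
O: 1.133 g ÷ 16.00 g/mol = 0.07081 mol
S: 4.542 g ÷ 32.07 g/mol = 0.1416 mol
Divide by the smallest (0.07081 mol O): C 4.000, H 8.000, O 1.000, S 2.000
≈ 4:8:1:2 → C4H8OS2
Empirical-formula mass = 136.24 g/mol
n = 409 / 136.24 = 3.00 ≈ 3
Molecular formula = (C4H8OS2)×3 = C12H24O3S6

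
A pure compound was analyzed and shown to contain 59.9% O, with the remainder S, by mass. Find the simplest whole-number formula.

O3S

Assume 100 g: 59.9 g O, 40.1 g S.
Moles — O: 59.9 / 16.00 = 3.744 mol; S: 40.1 / 32.07 = 1.25 mol
Divide by the smallest (1.25 mol S): O 2.994, S 1.000
Ratio ≈ 3:1, so the empirical formula is O3S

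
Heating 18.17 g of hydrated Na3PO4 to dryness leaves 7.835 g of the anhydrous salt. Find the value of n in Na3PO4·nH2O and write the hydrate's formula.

Na3PO4·12H2O

Mass of water lost = 18.17 − 7.835 = 10.34 g → 10.34 / 18.02 = 0.5735 mol H2O
Molar mass of Na3PO4 = 163.94 g/mol → mol Na3PO4 = 7.835 / 163.94 = 0.04779
n = 0.5735 / 0.04779 = 12.00 ≈ 12 → Na3PO4·12H2O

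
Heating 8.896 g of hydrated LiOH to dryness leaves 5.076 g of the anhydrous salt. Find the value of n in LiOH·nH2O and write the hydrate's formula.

LiOH·H2O

Mass of water lost = 8.896 − 5.076 = 3.82 g → 3.82 / 18.02 = 0.212 mol H2O
Molar mass of LiOH = 23.95 g/mol → mol LiOH = 5.076 / 23.95 = 0.212
n = 0.212 / 0.212 = 1.00 ≈ 1 → LiOH·H2O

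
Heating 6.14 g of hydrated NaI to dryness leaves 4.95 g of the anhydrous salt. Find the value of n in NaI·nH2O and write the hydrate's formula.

Mass of water lost = 6.14 − 4.95 = 1.19 g → 1.19 / 18.02 = 0.06604 mol H2O
Molar mass of NaI = 149.89 g/mol → mol NaI = 4.95 / 149.89 = 0.03302
n = 0.06604 / 0.03302 = 2.00 ≈ 2 → NaI·2H2O

NaI·2H2O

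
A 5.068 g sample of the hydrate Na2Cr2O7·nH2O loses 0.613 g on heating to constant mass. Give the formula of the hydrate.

Mass of anhydrous Na2Cr2O7 = 5.068 − 0.613 = 4.455 g
mol H2O = 0.613 / 18.02 = 0.03402
Molar mass of Na2Cr2O7 = 261.98 g/mol → mol Na2Cr2O7 = 4.455 / 261.98 = 0.01701
n = 0.03402 / 0.01701 = 2.00 ≈ 2 → Na2Cr2O7·2H2O

Na2Cr2O7·2H2O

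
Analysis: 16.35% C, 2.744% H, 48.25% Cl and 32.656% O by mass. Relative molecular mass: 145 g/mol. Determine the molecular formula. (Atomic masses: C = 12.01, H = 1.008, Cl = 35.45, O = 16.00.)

C2H4Cl2O3

Assume 100 g: 16.35 g C, 2.744 g H, 48.25 g Cl, 32.656 g O.
n(C) = 16.35/12.01 = 1.361, n(H) = 2.744/1.008 = 2.722, n(Cl) = 48.25/35.45 = 1.361, n(O) = 32.656/16.00 = 2.041
Smallest is Cl at 1.361 mol; normalising gives C 1.000, H 2.000, Cl 1.000, O 1.500
Multiply by 2: C 2.00, H 4.00, Cl 2.00, O 3.00 → C2H4Cl2O3
Empirical-formula mass = 146.95 g/mol
n = 145 / 146.95 = 0.99 ≈ 1
Molecular formula = empirical formula = C2H4Cl2O3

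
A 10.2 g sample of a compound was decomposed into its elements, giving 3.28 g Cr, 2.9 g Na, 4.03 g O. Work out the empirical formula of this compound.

Moles — Cr: 3.28 / 52.00 = 0.06308 mol; Na: 2.9 / 22.99 = 0.1261 mol; O: 4.03 / 16.00 = 0.2519 mol
Divide by the smallest (0.06308 mol Cr): Cr 1.000, Na 2.000, O 3.993
Ratio ≈ 1:2:4, so the empirical formula is CrNa2O4

CrNa2O4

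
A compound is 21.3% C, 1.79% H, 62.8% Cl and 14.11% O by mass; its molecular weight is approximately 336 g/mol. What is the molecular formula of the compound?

C6H6Cl6O3

Assume 100 g: 21.3 g C, 1.79 g H, 62.8 g Cl, 14.11 g O.
Moles — C: 21.3 / 12.01 = 1.774 mol; H: 1.79 / 1.008 = 1.776 mol; Cl: 62.8 / 35.45 = 1.772 mol; O: 14.11 / 16.00 = 0.8819 mol
Ratios (÷ 0.8819): C 2.011, H 2.014, Cl 2.009, O 1.000
Ratio ≈ 2:2:2:1, so the empirical formula is C2H2Cl2O
Empirical-formula mass = 112.94 g/mol
n = 336 / 112.94 = 2.98 ≈ 3
Molecular formula = (C2H2Cl2O)×3 = C6H6Cl6O3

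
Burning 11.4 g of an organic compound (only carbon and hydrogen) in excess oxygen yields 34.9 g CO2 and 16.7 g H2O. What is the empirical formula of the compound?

mol C = 34.9 / 44.01 = 0.7930; mass C = 0.7930 × 12.01 = 9.524 g
mol H = 2 × (16.7 / 18.02) = 1.853; mass H = 1.853 × 1.008 = 1.868 g
Divide by the smallest (0.793 mol C): C 1.000, H 2.337
Scaling by 3: C 3.00, H 7.01 → C3H7

C3H7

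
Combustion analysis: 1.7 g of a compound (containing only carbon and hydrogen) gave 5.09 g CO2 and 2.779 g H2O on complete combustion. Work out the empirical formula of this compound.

mol C = 5.09 / 44.01 = 0.1157; mass C = 0.1157 × 12.01 = 1.389 g
mol H = 2 × (2.779 / 18.02) = 0.3084; mass H = 0.3084 × 1.008 = 0.3109 g
Ratios (÷ 0.1157): C 1.000, H 2.667
Scaling by 3: C 3.00, H 8.00 → C3H8

C3H8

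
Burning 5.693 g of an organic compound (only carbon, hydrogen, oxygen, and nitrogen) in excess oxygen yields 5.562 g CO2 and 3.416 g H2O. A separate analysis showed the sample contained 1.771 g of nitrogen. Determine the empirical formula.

CH3NO

mol C = 5.562 / 44.01 = 0.1264; mass C = 0.1264 × 12.01 = 1.518 g
mol H = 2 × (3.416 / 18.02) = 0.3791; mass H = 0.3791 × 1.008 = 0.3822 g
mol N = 1.771 / 14.01 = 0.1264
mass O = 5.693 − (3.671) = 2.022 g → mol O = 0.1264
Ratios (÷ 0.1264): C 1.000, H 3.000, N 1.000, O 1.000
Ratio ≈ 1:3:1:1, so the empirical formula is CH3NO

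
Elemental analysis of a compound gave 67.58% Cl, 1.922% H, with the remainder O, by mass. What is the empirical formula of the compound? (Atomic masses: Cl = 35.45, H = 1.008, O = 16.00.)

Assume 100 g: 67.58 g Cl, 1.922 g H, 30.498 g O.
n(Cl) = 67.58/35.45 = 1.906, n(H) = 1.922/1.008 = 1.907, n(O) = 30.498/16.00 = 1.906
Smallest is O at 1.906 mol; normalising gives Cl 1.000, H 1.000, O 1.000
Ratio ≈ 1:1:1, so the empirical formula is ClHO

ClHO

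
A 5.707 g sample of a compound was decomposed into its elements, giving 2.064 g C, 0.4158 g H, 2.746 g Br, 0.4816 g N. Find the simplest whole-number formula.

C: 2.064 g ÷ 12.01 g/mol = 0.1719 mol
H: 0.4158 g ÷ 1.008 g/mol = 0.4125 mol
Br: 2.746 g ÷ 79.90 g/mol = 0.03437 mol
N: 0.4816 g ÷ 14.01 g/mol = 0.03438 mol
Divide by the smallest (0.03437 mol Br): C 5.000, H 12.002, Br 1.000, N 1.000
≈ 5:12:1:1 → C5H12BrN

C5H12BrN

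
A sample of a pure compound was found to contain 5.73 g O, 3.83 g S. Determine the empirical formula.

O3S

O: 5.73 g ÷ 16.00 g/mol = 0.3581 mol
S: 3.83 g ÷ 32.07 g/mol = 0.1194 mol
Ratios (÷ 0.1194): O 2.999, S 1.000
→ O3S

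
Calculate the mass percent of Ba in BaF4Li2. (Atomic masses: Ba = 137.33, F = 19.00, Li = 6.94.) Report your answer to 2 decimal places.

Molar mass = 1(137.33) + 4(19.00) + 2(6.94) = 227.210 g/mol
Mass of Ba per mole = 1 × 137.33 = 137.330 g
% Ba = 137.330 / 227.210 × 100 = 60.44%

60.44%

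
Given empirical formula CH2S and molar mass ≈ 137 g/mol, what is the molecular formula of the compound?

Empirical-formula mass = 46.10 g/mol
n = 137 / 46.10 = 2.97 ≈ 3
Molecular formula = (CH2S)3 = C3H6S3

C3H6S3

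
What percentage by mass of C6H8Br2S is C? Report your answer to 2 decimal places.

26.49%

Molar mass = 6(12.01) + 8(1.008) + 2(79.90) + 1(32.07) = 271.994 g/mol
Mass of C per mole = 6 × 12.01 = 72.060 g
% C = 72.060 / 271.994 × 100 = 26.49%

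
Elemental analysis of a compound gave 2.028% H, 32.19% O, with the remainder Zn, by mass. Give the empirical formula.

H2O2Zn

Assume 100 g: 2.028 g H, 32.19 g O, 65.782 g Zn.
H: 2.028 g ÷ 1.008 g/mol = 2.012 mol
O: 32.19 g ÷ 16.00 g/mol = 2.012 mol
Zn: 65.782 g ÷ 65.38 g/mol = 1.006 mol
Divide by the smallest (1.006 mol Zn): H 2.000, O 2.000, Zn 1.000
Ratio ≈ 2:2:1, so the empirical formula is H2O2Zn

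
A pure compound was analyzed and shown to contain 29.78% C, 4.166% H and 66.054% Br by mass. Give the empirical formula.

C3H5Br

Assume 100 g: 29.78 g C, 4.166 g H, 66.054 g Br.
C: 29.78 g ÷ 12.01 g/mol = 2.48 mol
H: 4.166 g ÷ 1.008 g/mol = 4.133 mol
Br: 66.054 g ÷ 79.90 g/mol = 0.8267 mol
Divide by the smallest (0.8267 mol Br): C 2.999, H 4.999, Br 1.000
≈ 3:5:1 → C3H5Br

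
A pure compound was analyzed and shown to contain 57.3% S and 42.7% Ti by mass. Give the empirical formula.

S2Ti

Assume 100 g: 57.3 g S, 42.7 g Ti.
n(S) = 57.3/32.07 = 1.787, n(Ti) = 42.7/47.87 = 0.892
Ratios (÷ 0.892): S 2.003, Ti 1.000
≈ 2:1 → S2Ti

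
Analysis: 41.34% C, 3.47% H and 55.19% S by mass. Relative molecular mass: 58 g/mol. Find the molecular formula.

Assume 100 g: 41.34 g C, 3.47 g H, 55.19 g S.
C: 41.34 g ÷ 12.01 g/mol = 3.442 mol
H: 3.47 g ÷ 1.008 g/mol = 3.442 mol
S: 55.19 g ÷ 32.07 g/mol = 1.721 mol
Ratios (÷ 1.721): C 2.000, H 2.000, S 1.000
→ C2H2S
Empirical-formula mass = 58.11 g/mol
n = 58 / 58.11 = 1.00 ≈ 1
Molecular formula = empirical formula = C2H2S

C2H2S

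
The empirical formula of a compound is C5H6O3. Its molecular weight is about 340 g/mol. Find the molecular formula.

C15H18O9

Empirical-formula mass = 114.10 g/mol
n = 340 / 114.10 = 2.98 ≈ 3
Molecular formula = (C5H6O3)3 = C15H18O9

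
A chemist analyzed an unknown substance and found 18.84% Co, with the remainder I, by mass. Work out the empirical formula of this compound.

CoI2

Assume 100 g: 18.84 g Co, 81.16 g I.
Co: 18.84 g ÷ 58.93 g/mol = 0.3197 mol
I: 81.16 g ÷ 126.90 g/mol = 0.6396 mol
Smallest is Co at 0.3197 mol; normalising gives Co 1.000, I 2.000
Ratio ≈ 1:2, so the empirical formula is CoI2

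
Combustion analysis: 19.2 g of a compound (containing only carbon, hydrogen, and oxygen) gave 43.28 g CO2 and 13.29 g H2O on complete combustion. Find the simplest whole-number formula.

mol C = 43.28 / 44.01 = 0.9834; mass C = 0.9834 × 12.01 = 11.81 g
mol H = 2 × (13.29 / 18.02) = 1.475; mass H = 1.475 × 1.008 = 1.487 g
mass O = 19.2 − (13.30) = 5.902 g → mol O = 0.3689
Smallest is O at 0.3689 mol; normalising gives C 2.666, H 3.998, O 1.000
Scaling by 3: C 8.00, H 12.00, O 3.00 → C8H12O3

C8H12O3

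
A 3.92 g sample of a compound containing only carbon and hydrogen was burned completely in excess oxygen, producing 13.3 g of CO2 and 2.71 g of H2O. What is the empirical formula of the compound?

mol C = 13.3 / 44.01 = 0.3022; mass C = 0.3022 × 12.01 = 3.629 g
mol H = 2 × (2.71 / 18.02) = 0.3008; mass H = 0.3008 × 1.008 = 0.3032 g
Divide by the smallest (0.3008 mol H): C 1.005, H 1.000
≈ 1:1 → CH

CH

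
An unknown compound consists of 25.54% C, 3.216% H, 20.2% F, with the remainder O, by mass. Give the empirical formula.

Assume 100 g: 25.54 g C, 3.216 g H, 20.2 g F, 51.044 g O.
C: 25.54 g ÷ 12.01 g/mol = 2.127 mol
H: 3.216 g ÷ 1.008 g/mol = 3.19 mol
F: 20.2 g ÷ 19.00 g/mol = 1.063 mol
O: 51.044 g ÷ 16.00 g/mol = 3.19 mol
Smallest is F at 1.063 mol; normalising gives C 2.000, H 3.001, F 1.000, O 3.001
→ C2H3FO3

C2H3FO3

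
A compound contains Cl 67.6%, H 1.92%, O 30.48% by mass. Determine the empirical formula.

Assume 100 g: 67.6 g Cl, 1.92 g H, 30.48 g O.
Cl: 67.6 g ÷ 35.45 g/mol = 1.907 mol
H: 1.92 g ÷ 1.008 g/mol = 1.905 mol
O: 30.48 g ÷ 16.00 g/mol = 1.905 mol
Ratios (÷ 1.905): Cl 1.001, H 1.000, O 1.000
→ ClHO

ClHO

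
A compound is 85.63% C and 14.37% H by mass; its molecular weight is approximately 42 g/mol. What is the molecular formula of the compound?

Assume 100 g: 85.63 g C, 14.37 g H.
Moles — C: 85.63 / 12.01 = 7.13 mol; H: 14.37 / 1.008 = 14.26 mol
Smallest is C at 7.13 mol; normalising gives C 1.000, H 1.999
≈ 1:2 → CH2
Empirical-formula mass = 14.03 g/mol
n = 42 / 14.03 = 2.99 ≈ 3
Molecular formula = (CH2)×3 = C3H6

C3H6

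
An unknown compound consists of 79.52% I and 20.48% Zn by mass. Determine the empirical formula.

Assume 100 g: 79.52 g I, 20.48 g Zn.
I: 79.52 g ÷ 126.90 g/mol = 0.6266 mol
Zn: 20.48 g ÷ 65.38 g/mol = 0.3132 mol
Ratios (÷ 0.3132): I 2.000, Zn 1.000
Ratio ≈ 2:1, so the empirical formula is I2Zn

I2Zn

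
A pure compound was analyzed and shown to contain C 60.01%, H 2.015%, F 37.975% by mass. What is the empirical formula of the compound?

Assume 100 g: 60.01 g C, 2.015 g H, 37.975 g F.
n(C) = 60.01/12.01 = 4.997, n(H) = 2.015/1.008 = 1.999, n(F) = 37.975/19.00 = 1.999
Ratios (÷ 1.999): C 2.500, H 1.000, F 1.000
Multiply by 2: C 5.00, H 2.00, F 2.00 → C5H2F2

C5H2F2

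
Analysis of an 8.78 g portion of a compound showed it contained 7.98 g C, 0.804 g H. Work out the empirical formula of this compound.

Moles — C: 7.98 / 12.01 = 0.6644 mol; H: 0.804 / 1.008 = 0.7976 mol
Smallest is C at 0.6644 mol; normalising gives C 1.000, H 1.200
×5: C 5.00, H 6.00 → C5H6

C5H6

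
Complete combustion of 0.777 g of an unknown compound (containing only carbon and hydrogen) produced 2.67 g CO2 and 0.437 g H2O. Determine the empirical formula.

C5H4

mol C = 2.67 / 44.01 = 0.06067; mass C = 0.06067 × 12.01 = 0.7286 g
mol H = 2 × (0.437 / 18.02) = 0.04850; mass H = 0.04850 × 1.008 = 0.04889 g
Smallest is H at 0.0485 mol; normalising gives C 1.251, H 1.000
Multiply by 4: C 5.00, H 4.00 → C5H4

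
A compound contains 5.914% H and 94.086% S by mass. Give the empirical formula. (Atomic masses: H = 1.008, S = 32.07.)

Assume 100 g: 5.914 g H, 94.086 g S.
Moles — H: 5.914 / 1.008 = 5.867 mol; S: 94.086 / 32.07 = 2.934 mol
Smallest is S at 2.934 mol; normalising gives H 2.000, S 1.000
Ratio ≈ 2:1, so the empirical formula is H2S

H2S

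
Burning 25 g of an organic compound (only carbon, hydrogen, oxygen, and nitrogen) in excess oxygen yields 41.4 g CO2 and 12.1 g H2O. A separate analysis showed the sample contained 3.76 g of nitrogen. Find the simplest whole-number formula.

mol C = 41.4 / 44.01 = 0.9407; mass C = 0.9407 × 12.01 = 11.30 g
mol H = 2 × (12.1 / 18.02) = 1.343; mass H = 1.343 × 1.008 = 1.354 g
mol N = 3.76 / 14.01 = 0.2684
mass O = 25 − (16.41) = 8.589 g → mol O = 0.5368
Divide by the smallest (0.2684 mol N): C 3.505, H 5.004, N 1.000, O 2.000
Multiply by 2: C 7.01, H 10.01, N 2.00, O 4.00 → C7H10N2O4

C7H10N2O4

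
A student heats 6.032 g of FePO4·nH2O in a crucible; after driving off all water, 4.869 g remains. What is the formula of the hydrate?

Mass of water lost = 6.032 − 4.869 = 1.163 g → 1.163 / 18.02 = 0.06454 mol H2O
Molar mass of FePO4 = 150.82 g/mol → mol FePO4 = 4.869 / 150.82 = 0.03228
n = 0.06454 / 0.03228 = 2.00 ≈ 2 → FePO4·2H2O

FePO4·2H2O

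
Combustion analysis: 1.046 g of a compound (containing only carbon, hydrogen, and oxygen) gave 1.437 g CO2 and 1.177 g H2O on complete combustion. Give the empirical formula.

mol C = 1.437 / 44.01 = 0.03265; mass C = 0.03265 × 12.01 = 0.3921 g
mol H = 2 × (1.177 / 18.02) = 0.1306; mass H = 0.1306 × 1.008 = 0.1317 g
mass O = 1.046 − (0.5238) = 0.5222 g → mol O = 0.03264
Divide by the smallest (0.03264 mol O): C 1.000, H 4.003, O 1.000
≈ 1:4:1 → CH4O

CH4O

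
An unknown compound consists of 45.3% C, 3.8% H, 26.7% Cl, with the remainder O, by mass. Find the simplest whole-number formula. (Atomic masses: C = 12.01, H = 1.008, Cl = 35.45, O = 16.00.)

Assume 100 g: 45.3 g C, 3.8 g H, 26.7 g Cl, 24.2 g O.
Moles — C: 45.3 / 12.01 = 3.772 mol; H: 3.8 / 1.008 = 3.77 mol; Cl: 26.7 / 35.45 = 0.7532 mol; O: 24.2 / 16.00 = 1.512 mol
Ratios (÷ 0.7532): C 5.008, H 5.005, Cl 1.000, O 2.008
→ C5H5ClO2

C5H5ClO2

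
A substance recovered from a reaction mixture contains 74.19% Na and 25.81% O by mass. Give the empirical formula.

Na2O

Assume 100 g: 74.19 g Na, 25.81 g O.
Na: 74.19 g ÷ 22.99 g/mol = 3.227 mol
O: 25.81 g ÷ 16.00 g/mol = 1.613 mol
Smallest is O at 1.613 mol; normalising gives Na 2.000, O 1.000
Ratio ≈ 2:1, so the empirical formula is Na2O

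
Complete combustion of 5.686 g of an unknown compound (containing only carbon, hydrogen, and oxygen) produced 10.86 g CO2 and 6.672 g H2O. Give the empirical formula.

mol C = 10.86 / 44.01 = 0.2468; mass C = 0.2468 × 12.01 = 2.964 g
mol H = 2 × (6.672 / 18.02) = 0.7405; mass H = 0.7405 × 1.008 = 0.7464 g
mass O = 5.686 − (3.710) = 1.976 g → mol O = 0.1235
Ratios (÷ 0.1235): C 1.998, H 5.996, O 1.000
Ratio ≈ 2:6:1, so the empirical formula is C2H6O

C2H6O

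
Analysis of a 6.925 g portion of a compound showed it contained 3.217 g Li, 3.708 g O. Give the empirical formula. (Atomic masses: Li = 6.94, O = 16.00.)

n(Li) = 3.217/6.94 = 0.4635, n(O) = 3.708/16.00 = 0.2318
Smallest is O at 0.2318 mol; normalising gives Li 2.000, O 1.000
Ratio ≈ 2:1, so the empirical formula is Li2O

Li2O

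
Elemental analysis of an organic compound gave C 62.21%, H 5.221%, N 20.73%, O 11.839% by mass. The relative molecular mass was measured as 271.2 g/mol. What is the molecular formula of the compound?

C14H14N4O2

Assume 100 g: 62.21 g C, 5.221 g H, 20.73 g N, 11.839 g O.
n(C) = 62.21/12.01 = 5.18, n(H) = 5.221/1.008 = 5.18, n(N) = 20.73/14.01 = 1.48, n(O) = 11.839/16.00 = 0.7399
Divide by the smallest (0.7399 mol O): C 7.000, H 7.000, N 2.000, O 1.000
Ratio ≈ 7:7:2:1, so the empirical formula is C7H7N2O
Empirical-formula mass = 135.15 g/mol
n = 271.2 / 135.15 = 2.01 ≈ 2
Molecular formula = (C7H7N2O)×2 = C14H14N4O2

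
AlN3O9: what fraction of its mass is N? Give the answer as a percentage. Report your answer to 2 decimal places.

Molar mass = 1(26.98) + 3(14.01) + 9(16.00) = 213.010 g/mol
Mass of N per mole = 3 × 14.01 = 42.030 g
% N = 42.030 / 213.010 × 100 = 19.73%

19.73%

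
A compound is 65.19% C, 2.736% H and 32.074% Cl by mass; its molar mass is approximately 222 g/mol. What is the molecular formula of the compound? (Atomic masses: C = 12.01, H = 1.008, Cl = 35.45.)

C12H6Cl2

Assume 100 g: 65.19 g C, 2.736 g H, 32.074 g Cl.
n(C) = 65.19/12.01 = 5.428, n(H) = 2.736/1.008 = 2.714, n(Cl) = 32.074/35.45 = 0.9048
Smallest is Cl at 0.9048 mol; normalising gives C 5.999, H 3.000, Cl 1.000
Ratio ≈ 6:3:1, so the empirical formula is C6H3Cl
Empirical-formula mass = 110.53 g/mol
n = 222 / 110.53 = 2.01 ≈ 2
Molecular formula = (C6H3Cl)×2 = C12H6Cl2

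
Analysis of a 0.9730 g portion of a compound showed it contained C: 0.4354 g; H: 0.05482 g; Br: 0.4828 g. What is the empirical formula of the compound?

n(C) = 0.4354/12.01 = 0.03625, n(H) = 0.05482/1.008 = 0.05438, n(Br) = 0.4828/79.90 = 0.006043
Smallest is Br at 0.006043 mol; normalising gives C 6.000, H 9.000, Br 1.000
Ratio ≈ 6:9:1, so the empirical formula is C6H9Br

C6H9Br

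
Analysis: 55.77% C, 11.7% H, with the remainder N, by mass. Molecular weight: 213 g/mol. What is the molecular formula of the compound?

C10H25N5

Assume 100 g: 55.77 g C, 11.7 g H, 32.53 g N.
C: 55.77 g ÷ 12.01 g/mol = 4.644 mol
H: 11.7 g ÷ 1.008 g/mol = 11.61 mol
N: 32.53 g ÷ 14.01 g/mol = 2.322 mol
Smallest is N at 2.322 mol; normalising gives C 2.000, H 4.999, N 1.000
Ratio ≈ 2:5:1, so the empirical formula is C2H5N
Empirical-formula mass = 43.07 g/mol
n = 213 / 43.07 = 4.95 ≈ 5
Molecular formula = (C2H5N)×5 = C10H25N5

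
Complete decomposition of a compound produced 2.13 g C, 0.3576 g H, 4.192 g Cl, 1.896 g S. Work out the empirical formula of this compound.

C3H6Cl2S

C: 2.13 g ÷ 12.01 g/mol = 0.1774 mol
H: 0.3576 g ÷ 1.008 g/mol = 0.3548 mol
Cl: 4.192 g ÷ 35.45 g/mol = 0.1183 mol
S: 1.896 g ÷ 32.07 g/mol = 0.05912 mol
Divide by the smallest (0.05912 mol S): C 3.000, H 6.001, Cl 2.000, S 1.000
→ C3H6Cl2S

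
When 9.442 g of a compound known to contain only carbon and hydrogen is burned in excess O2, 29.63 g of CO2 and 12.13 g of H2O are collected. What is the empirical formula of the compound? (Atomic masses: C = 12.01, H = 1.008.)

CH2

mol C = 29.63 / 44.01 = 0.6733; mass C = 0.6733 × 12.01 = 8.086 g
mol H = 2 × (12.13 / 18.02) = 1.346; mass H = 1.346 × 1.008 = 1.357 g
Smallest is C at 0.6733 mol; normalising gives C 1.000, H 2.000
→ CH2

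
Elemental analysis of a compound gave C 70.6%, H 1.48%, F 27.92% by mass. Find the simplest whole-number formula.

Assume 100 g: 70.6 g C, 1.48 g H, 27.92 g F.
Moles — C: 70.6 / 12.01 = 5.878 mol; H: 1.48 / 1.008 = 1.468 mol; F: 27.92 / 19.00 = 1.469 mol
Smallest is H at 1.468 mol; normalising gives C 4.004, H 1.000, F 1.001
Ratio ≈ 4:1:1, so the empirical formula is C4HF

C4HF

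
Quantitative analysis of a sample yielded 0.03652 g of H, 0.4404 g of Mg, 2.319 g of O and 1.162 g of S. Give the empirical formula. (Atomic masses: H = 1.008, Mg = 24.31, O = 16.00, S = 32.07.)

n(H) = 0.03652/1.008 = 0.03623, n(Mg) = 0.4404/24.31 = 0.01812, n(O) = 2.319/16.00 = 0.1449, n(S) = 1.162/32.07 = 0.03623
Ratios (÷ 0.01812): H 2.000, Mg 1.000, O 8.001, S 2.000
→ H2MgO8S2

H2MgO8S2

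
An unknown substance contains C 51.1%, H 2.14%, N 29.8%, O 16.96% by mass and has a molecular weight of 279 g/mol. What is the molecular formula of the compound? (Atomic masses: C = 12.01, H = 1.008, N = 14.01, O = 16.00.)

C12H6N6O3

Assume 100 g: 51.1 g C, 2.14 g H, 29.8 g N, 16.96 g O.
Moles — C: 51.1 / 12.01 = 4.255 mol; H: 2.14 / 1.008 = 2.123 mol; N: 29.8 / 14.01 = 2.127 mol; O: 16.96 / 16.00 = 1.06 mol
Divide by the smallest (1.06 mol O): C 4.014, H 2.003, N 2.007, O 1.000
Ratio ≈ 4:2:2:1, so the empirical formula is C4H2N2O
Empirical-formula mass = 94.08 g/mol
n = 279 / 94.08 = 2.97 ≈ 3
Molecular formula = (C4H2N2O)×3 = C12H6N6O3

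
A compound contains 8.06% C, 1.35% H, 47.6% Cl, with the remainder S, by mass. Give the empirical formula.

CH2Cl2S2

Assume 100 g: 8.06 g C, 1.35 g H, 47.6 g Cl, 42.99 g S.
n(C) = 8.06/12.01 = 0.6711, n(H) = 1.35/1.008 = 1.339, n(Cl) = 47.6/35.45 = 1.343, n(S) = 42.99/32.07 = 1.341
Ratios (÷ 0.6711): C 1.000, H 1.996, Cl 2.001, S 1.997
≈ 1:2:2:2 → CH2Cl2S2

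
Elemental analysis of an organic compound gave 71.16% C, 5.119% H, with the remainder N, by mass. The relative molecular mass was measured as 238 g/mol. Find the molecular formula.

C14H12N4

Assume 100 g: 71.16 g C, 5.119 g H, 23.721 g N.
C: 71.16 g ÷ 12.01 g/mol = 5.925 mol
H: 5.119 g ÷ 1.008 g/mol = 5.078 mol
N: 23.721 g ÷ 14.01 g/mol = 1.693 mol
Divide by the smallest (1.693 mol N): C 3.499, H 2.999, N 1.000
×2: C 7.00, H 6.00, N 2.00 → C7H6N2
Empirical-formula mass = 118.14 g/mol
n = 238 / 118.14 = 2.01 ≈ 2
Molecular formula = (C7H6N2)×2 = C14H12N4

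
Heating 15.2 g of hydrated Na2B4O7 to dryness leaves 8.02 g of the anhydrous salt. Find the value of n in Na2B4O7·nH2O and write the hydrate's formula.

Na2B4O7·10H2O

Mass of water lost = 15.2 − 8.02 = 7.18 g → 7.18 / 18.02 = 0.3984 mol H2O
Molar mass of Na2B4O7 = 201.22 g/mol → mol Na2B4O7 = 8.02 / 201.22 = 0.03986
n = 0.3984 / 0.03986 = 10.00 ≈ 10 → Na2B4O7·10H2O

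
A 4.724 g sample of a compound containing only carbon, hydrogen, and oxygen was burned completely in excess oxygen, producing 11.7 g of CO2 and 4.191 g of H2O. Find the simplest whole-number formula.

mol C = 11.7 / 44.01 = 0.2658; mass C = 0.2658 × 12.01 = 3.193 g
mol H = 2 × (4.191 / 18.02) = 0.4651; mass H = 0.4651 × 1.008 = 0.4689 g
mass O = 4.724 − (3.662) = 1.062 g → mol O = 0.06639
Smallest is O at 0.06639 mol; normalising gives C 4.004, H 7.006, O 1.000
≈ 4:7:1 → C4H7O

C4H7O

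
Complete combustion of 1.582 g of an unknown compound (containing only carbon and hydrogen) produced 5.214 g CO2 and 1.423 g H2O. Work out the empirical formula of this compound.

C3H4

mol C = 5.214 / 44.01 = 0.1185; mass C = 0.1185 × 12.01 = 1.423 g
mol H = 2 × (1.423 / 18.02) = 0.1579; mass H = 0.1579 × 1.008 = 0.1592 g
Divide by the smallest (0.1185 mol C): C 1.000, H 1.333
Scaling by 3: C 3.00, H 4.00 → C3H4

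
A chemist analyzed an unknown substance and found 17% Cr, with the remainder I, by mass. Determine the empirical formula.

CrI2

Assume 100 g: 17 g Cr, 83 g I.
Moles — Cr: 17 / 52.00 = 0.3269 mol; I: 83 / 126.90 = 0.6541 mol
Smallest is Cr at 0.3269 mol; normalising gives Cr 1.000, I 2.001
Ratio ≈ 1:2, so the empirical formula is CrI2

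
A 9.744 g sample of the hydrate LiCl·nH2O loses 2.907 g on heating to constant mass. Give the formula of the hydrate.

Mass of anhydrous LiCl = 9.744 − 2.907 = 6.837 g
mol H2O = 2.907 / 18.02 = 0.1613
Molar mass of LiCl = 42.39 g/mol → mol LiCl = 6.837 / 42.39 = 0.1613
n = 0.1613 / 0.1613 = 1.00 ≈ 1 → LiCl·H2O

LiCl·H2O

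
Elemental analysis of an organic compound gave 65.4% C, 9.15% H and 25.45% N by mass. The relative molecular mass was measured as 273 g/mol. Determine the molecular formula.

Assume 100 g: 65.4 g C, 9.15 g H, 25.45 g N.
n(C) = 65.4/12.01 = 5.445, n(H) = 9.15/1.008 = 9.077, n(N) = 25.45/14.01 = 1.817
Ratios (÷ 1.817): C 2.998, H 4.997, N 1.000
Ratio ≈ 3:5:1, so the empirical formula is C3H5N
Empirical-formula mass = 55.08 g/mol
n = 273 / 55.08 = 4.96 ≈ 5
Molecular formula = (C3H5N)×5 = C15H25N5

C15H25N5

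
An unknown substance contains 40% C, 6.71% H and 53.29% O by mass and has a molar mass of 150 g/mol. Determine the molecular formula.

C5H10O5

Assume 100 g: 40 g C, 6.71 g H, 53.29 g O.
n(C) = 40/12.01 = 3.331, n(H) = 6.71/1.008 = 6.657, n(O) = 53.29/16.00 = 3.331
Smallest is C at 3.331 mol; normalising gives C 1.000, H 1.999, O 1.000
≈ 1:2:1 → CH2O
Empirical-formula mass = 30.03 g/mol
n = 150 / 30.03 = 5.00 ≈ 5
Molecular formula = (CH2O)×5 = C5H10O5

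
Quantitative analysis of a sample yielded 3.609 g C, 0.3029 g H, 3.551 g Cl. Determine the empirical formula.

C3H3Cl

Moles — C: 3.609 / 12.01 = 0.3005 mol; H: 0.3029 / 1.008 = 0.3005 mol; Cl: 3.551 / 35.45 = 0.1002 mol
Divide by the smallest (0.1002 mol Cl): C 3.000, H 3.000, Cl 1.000
→ C3H3Cl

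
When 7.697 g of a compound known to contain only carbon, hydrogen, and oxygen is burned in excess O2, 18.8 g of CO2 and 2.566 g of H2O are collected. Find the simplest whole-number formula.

mol C = 18.8 / 44.01 = 0.4272; mass C = 0.4272 × 12.01 = 5.130 g
mol H = 2 × (2.566 / 18.02) = 0.2848; mass H = 0.2848 × 1.008 = 0.2871 g
mass O = 7.697 − (5.417) = 2.280 g → mol O = 0.1425
Ratios (÷ 0.1425): C 2.998, H 1.999, O 1.000
Ratio ≈ 3:2:1, so the empirical formula is C3H2O

C3H2O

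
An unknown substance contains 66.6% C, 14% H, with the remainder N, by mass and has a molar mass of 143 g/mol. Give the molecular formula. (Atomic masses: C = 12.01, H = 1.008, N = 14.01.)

C8H20N2

Assume 100 g: 66.6 g C, 14 g H, 19.4 g N.
C: 66.6 g ÷ 12.01 g/mol = 5.545 mol
H: 14 g ÷ 1.008 g/mol = 13.89 mol
N: 19.4 g ÷ 14.01 g/mol = 1.385 mol
Ratios (÷ 1.385): C 4.005, H 10.030, N 1.000
≈ 4:10:1 → C4H10N
Empirical-formula mass = 72.13 g/mol
n = 143 / 72.13 = 1.98 ≈ 2
Molecular formula = (C4H10N)×2 = C8H20N2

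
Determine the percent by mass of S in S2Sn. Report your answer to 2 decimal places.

Molar mass = 2(32.07) + 1(118.71) = 182.850 g/mol
Mass of S per mole = 2 × 32.07 = 64.140 g
% S = 64.140 / 182.850 × 100 = 35.08%

35.08%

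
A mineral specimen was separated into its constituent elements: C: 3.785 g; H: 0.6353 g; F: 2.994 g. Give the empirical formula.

C: 3.785 g ÷ 12.01 g/mol = 0.3152 mol
H: 0.6353 g ÷ 1.008 g/mol = 0.6303 mol
F: 2.994 g ÷ 19.00 g/mol = 0.1576 mol
Divide by the smallest (0.1576 mol F): C 2.000, H 4.000, F 1.000
≈ 2:4:1 → C2H4F

C2H4F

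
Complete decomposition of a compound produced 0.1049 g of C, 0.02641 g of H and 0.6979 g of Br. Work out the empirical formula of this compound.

C: 0.1049 g ÷ 12.01 g/mol = 0.008734 mol
H: 0.02641 g ÷ 1.008 g/mol = 0.0262 mol
Br: 0.6979 g ÷ 79.90 g/mol = 0.008735 mol
Ratios (÷ 0.008734): C 1.000, H 3.000, Br 1.000
≈ 1:3:1 → CH3Br

CH3Br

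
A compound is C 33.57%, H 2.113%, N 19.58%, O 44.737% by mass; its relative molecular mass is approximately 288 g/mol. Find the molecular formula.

C8H6N4O8

Assume 100 g: 33.57 g C, 2.113 g H, 19.58 g N, 44.737 g O.
n(C) = 33.57/12.01 = 2.795, n(H) = 2.113/1.008 = 2.096, n(N) = 19.58/14.01 = 1.398, n(O) = 44.737/16.00 = 2.796
Smallest is N at 1.398 mol; normalising gives C 2.000, H 1.500, N 1.000, O 2.001
×2: C 4.00, H 3.00, N 2.00, O 4.00 → C4H3N2O4
Empirical-formula mass = 143.08 g/mol
n = 288 / 143.08 = 2.01 ≈ 2
Molecular formula = (C4H3N2O4)×2 = C8H6N4O8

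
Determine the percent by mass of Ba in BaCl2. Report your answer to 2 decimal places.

65.95%

Molar mass = 1(137.33) + 2(35.45) = 208.230 g/mol
Mass of Ba per mole = 1 × 137.33 = 137.330 g
% Ba = 137.330 / 208.230 × 100 = 65.95%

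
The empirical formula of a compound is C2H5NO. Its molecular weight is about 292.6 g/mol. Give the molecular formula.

Empirical-formula mass = 59.07 g/mol
n = 292.6 / 59.07 = 4.95 ≈ 5
Molecular formula = (C2H5NO)5 = C10H25N5O5

C10H25N5O5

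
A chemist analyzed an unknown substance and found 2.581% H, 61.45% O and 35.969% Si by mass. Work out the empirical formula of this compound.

H2O3Si

Assume 100 g: 2.581 g H, 61.45 g O, 35.969 g Si.
H: 2.581 g ÷ 1.008 g/mol = 2.561 mol
O: 61.45 g ÷ 16.00 g/mol = 3.841 mol
Si: 35.969 g ÷ 28.09 g/mol = 1.28 mol
Divide by the smallest (1.28 mol Si): H 2.000, O 2.999, Si 1.000
≈ 2:3:1 → H2O3Si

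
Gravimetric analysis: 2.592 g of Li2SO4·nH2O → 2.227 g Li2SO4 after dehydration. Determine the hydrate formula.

Li2SO4·H2O

Mass of water lost = 2.592 − 2.227 = 0.365 g → 0.365 / 18.02 = 0.02026 mol H2O
Molar mass of Li2SO4 = 109.95 g/mol → mol Li2SO4 = 2.227 / 109.95 = 0.02025
n = 0.02026 / 0.02025 = 1.00 ≈ 1 → Li2SO4·H2O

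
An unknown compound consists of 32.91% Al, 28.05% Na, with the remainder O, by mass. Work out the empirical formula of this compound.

Assume 100 g: 32.91 g Al, 28.05 g Na, 39.04 g O.
n(Al) = 32.91/26.98 = 1.22, n(Na) = 28.05/22.99 = 1.22, n(O) = 39.04/16.00 = 2.44
Smallest is Al at 1.22 mol; normalising gives Al 1.000, Na 1.000, O 2.000
≈ 1:1:2 → AlNaO2

AlNaO2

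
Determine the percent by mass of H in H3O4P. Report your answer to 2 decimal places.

3.09%

Molar mass = 3(1.008) + 4(16.00) + 1(30.97) = 97.994 g/mol
Mass of H per mole = 3 × 1.008 = 3.024 g
% H = 3.024 / 97.994 × 100 = 3.09%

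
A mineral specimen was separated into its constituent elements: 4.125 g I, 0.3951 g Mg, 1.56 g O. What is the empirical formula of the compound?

Moles — I: 4.125 / 126.90 = 0.03251 mol; Mg: 0.3951 / 24.31 = 0.01625 mol; O: 1.56 / 16.00 = 0.0975 mol
Ratios (÷ 0.01625): I 2.000, Mg 1.000, O 5.999
→ I2MgO6

I2MgO6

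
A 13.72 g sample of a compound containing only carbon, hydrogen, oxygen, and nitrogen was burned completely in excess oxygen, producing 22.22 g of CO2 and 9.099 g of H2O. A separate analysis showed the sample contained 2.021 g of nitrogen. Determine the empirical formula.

C7H14N2O4

mol C = 22.22 / 44.01 = 0.5049; mass C = 0.5049 × 12.01 = 6.064 g
mol H = 2 × (9.099 / 18.02) = 1.010; mass H = 1.010 × 1.008 = 1.018 g
mol N = 2.021 / 14.01 = 0.1443
mass O = 13.72 − (9.103) = 4.617 g → mol O = 0.2886
Smallest is N at 0.1443 mol; normalising gives C 3.500, H 7.001, N 1.000, O 2.001
×2: C 7.00, H 14.00, N 2.00, O 4.00 → C7H14N2O4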